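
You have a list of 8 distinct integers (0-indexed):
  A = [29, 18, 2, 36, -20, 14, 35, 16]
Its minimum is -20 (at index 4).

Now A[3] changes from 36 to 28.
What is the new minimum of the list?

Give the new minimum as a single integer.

Answer: -20

Derivation:
Old min = -20 (at index 4)
Change: A[3] 36 -> 28
Changed element was NOT the old min.
  New min = min(old_min, new_val) = min(-20, 28) = -20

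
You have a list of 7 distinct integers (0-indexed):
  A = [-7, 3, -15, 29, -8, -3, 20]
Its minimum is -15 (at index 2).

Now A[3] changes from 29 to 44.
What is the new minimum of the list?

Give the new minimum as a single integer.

Old min = -15 (at index 2)
Change: A[3] 29 -> 44
Changed element was NOT the old min.
  New min = min(old_min, new_val) = min(-15, 44) = -15

Answer: -15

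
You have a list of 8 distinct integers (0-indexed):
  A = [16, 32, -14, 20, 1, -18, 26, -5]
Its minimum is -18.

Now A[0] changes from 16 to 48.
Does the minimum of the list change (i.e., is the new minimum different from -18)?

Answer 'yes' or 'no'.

Old min = -18
Change: A[0] 16 -> 48
Changed element was NOT the min; min changes only if 48 < -18.
New min = -18; changed? no

Answer: no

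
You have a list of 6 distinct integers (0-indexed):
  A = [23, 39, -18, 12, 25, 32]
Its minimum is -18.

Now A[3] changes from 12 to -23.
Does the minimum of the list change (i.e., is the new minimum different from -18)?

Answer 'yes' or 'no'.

Answer: yes

Derivation:
Old min = -18
Change: A[3] 12 -> -23
Changed element was NOT the min; min changes only if -23 < -18.
New min = -23; changed? yes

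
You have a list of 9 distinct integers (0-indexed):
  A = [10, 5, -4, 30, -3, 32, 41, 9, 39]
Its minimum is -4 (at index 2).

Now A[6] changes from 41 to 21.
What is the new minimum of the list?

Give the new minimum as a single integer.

Old min = -4 (at index 2)
Change: A[6] 41 -> 21
Changed element was NOT the old min.
  New min = min(old_min, new_val) = min(-4, 21) = -4

Answer: -4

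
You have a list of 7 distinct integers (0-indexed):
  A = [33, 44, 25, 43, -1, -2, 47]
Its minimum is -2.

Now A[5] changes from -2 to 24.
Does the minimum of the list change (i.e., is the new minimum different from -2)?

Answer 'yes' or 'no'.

Old min = -2
Change: A[5] -2 -> 24
Changed element was the min; new min must be rechecked.
New min = -1; changed? yes

Answer: yes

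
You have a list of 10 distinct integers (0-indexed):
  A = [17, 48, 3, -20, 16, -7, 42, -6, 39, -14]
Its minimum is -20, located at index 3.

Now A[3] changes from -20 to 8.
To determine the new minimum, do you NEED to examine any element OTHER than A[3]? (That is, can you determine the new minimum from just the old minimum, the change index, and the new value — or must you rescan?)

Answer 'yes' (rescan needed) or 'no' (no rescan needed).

Answer: yes

Derivation:
Old min = -20 at index 3
Change at index 3: -20 -> 8
Index 3 WAS the min and new value 8 > old min -20. Must rescan other elements to find the new min.
Needs rescan: yes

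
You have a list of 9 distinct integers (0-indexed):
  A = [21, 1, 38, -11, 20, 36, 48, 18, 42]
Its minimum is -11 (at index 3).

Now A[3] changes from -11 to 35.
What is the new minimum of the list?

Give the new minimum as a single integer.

Answer: 1

Derivation:
Old min = -11 (at index 3)
Change: A[3] -11 -> 35
Changed element WAS the min. Need to check: is 35 still <= all others?
  Min of remaining elements: 1
  New min = min(35, 1) = 1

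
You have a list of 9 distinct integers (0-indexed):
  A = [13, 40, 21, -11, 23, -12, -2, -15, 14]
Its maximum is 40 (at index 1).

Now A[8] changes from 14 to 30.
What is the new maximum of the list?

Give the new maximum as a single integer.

Old max = 40 (at index 1)
Change: A[8] 14 -> 30
Changed element was NOT the old max.
  New max = max(old_max, new_val) = max(40, 30) = 40

Answer: 40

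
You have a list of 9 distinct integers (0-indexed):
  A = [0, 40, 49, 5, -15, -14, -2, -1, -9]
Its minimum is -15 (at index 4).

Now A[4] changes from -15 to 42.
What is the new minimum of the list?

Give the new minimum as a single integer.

Answer: -14

Derivation:
Old min = -15 (at index 4)
Change: A[4] -15 -> 42
Changed element WAS the min. Need to check: is 42 still <= all others?
  Min of remaining elements: -14
  New min = min(42, -14) = -14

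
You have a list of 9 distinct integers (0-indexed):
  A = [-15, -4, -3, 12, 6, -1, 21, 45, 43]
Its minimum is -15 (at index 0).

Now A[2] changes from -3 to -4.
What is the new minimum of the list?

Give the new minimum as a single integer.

Old min = -15 (at index 0)
Change: A[2] -3 -> -4
Changed element was NOT the old min.
  New min = min(old_min, new_val) = min(-15, -4) = -15

Answer: -15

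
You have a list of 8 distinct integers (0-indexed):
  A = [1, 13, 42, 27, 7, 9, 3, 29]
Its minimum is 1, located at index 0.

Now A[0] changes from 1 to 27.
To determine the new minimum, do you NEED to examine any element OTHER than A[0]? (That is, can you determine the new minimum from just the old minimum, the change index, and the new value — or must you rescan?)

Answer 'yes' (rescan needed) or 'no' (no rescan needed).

Old min = 1 at index 0
Change at index 0: 1 -> 27
Index 0 WAS the min and new value 27 > old min 1. Must rescan other elements to find the new min.
Needs rescan: yes

Answer: yes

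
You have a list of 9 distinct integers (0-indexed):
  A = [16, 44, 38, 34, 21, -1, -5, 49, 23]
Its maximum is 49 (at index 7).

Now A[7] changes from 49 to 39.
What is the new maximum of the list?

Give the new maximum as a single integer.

Answer: 44

Derivation:
Old max = 49 (at index 7)
Change: A[7] 49 -> 39
Changed element WAS the max -> may need rescan.
  Max of remaining elements: 44
  New max = max(39, 44) = 44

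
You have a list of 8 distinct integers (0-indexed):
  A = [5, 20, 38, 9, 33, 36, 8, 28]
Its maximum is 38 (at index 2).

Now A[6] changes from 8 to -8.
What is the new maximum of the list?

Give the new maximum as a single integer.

Answer: 38

Derivation:
Old max = 38 (at index 2)
Change: A[6] 8 -> -8
Changed element was NOT the old max.
  New max = max(old_max, new_val) = max(38, -8) = 38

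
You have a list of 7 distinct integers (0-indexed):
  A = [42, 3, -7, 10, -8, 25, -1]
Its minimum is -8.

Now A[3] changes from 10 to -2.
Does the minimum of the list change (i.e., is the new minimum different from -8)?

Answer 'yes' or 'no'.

Answer: no

Derivation:
Old min = -8
Change: A[3] 10 -> -2
Changed element was NOT the min; min changes only if -2 < -8.
New min = -8; changed? no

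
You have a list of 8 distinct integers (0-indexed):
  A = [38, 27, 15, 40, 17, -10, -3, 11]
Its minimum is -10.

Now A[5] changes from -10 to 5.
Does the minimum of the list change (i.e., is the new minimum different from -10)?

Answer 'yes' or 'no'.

Old min = -10
Change: A[5] -10 -> 5
Changed element was the min; new min must be rechecked.
New min = -3; changed? yes

Answer: yes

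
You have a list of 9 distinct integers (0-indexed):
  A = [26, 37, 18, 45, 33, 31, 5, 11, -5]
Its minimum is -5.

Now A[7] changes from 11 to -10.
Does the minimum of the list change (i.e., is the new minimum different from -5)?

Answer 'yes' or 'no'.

Old min = -5
Change: A[7] 11 -> -10
Changed element was NOT the min; min changes only if -10 < -5.
New min = -10; changed? yes

Answer: yes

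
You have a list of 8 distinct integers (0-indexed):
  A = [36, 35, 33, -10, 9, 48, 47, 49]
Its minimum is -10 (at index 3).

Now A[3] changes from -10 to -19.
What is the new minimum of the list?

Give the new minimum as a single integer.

Old min = -10 (at index 3)
Change: A[3] -10 -> -19
Changed element WAS the min. Need to check: is -19 still <= all others?
  Min of remaining elements: 9
  New min = min(-19, 9) = -19

Answer: -19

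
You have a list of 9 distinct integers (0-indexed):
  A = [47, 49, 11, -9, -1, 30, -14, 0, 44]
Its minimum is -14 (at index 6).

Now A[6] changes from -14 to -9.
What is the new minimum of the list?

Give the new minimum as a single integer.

Old min = -14 (at index 6)
Change: A[6] -14 -> -9
Changed element WAS the min. Need to check: is -9 still <= all others?
  Min of remaining elements: -9
  New min = min(-9, -9) = -9

Answer: -9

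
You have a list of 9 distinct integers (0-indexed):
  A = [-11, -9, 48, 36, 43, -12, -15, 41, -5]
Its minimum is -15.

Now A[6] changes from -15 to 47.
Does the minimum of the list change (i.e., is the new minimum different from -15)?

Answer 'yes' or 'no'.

Old min = -15
Change: A[6] -15 -> 47
Changed element was the min; new min must be rechecked.
New min = -12; changed? yes

Answer: yes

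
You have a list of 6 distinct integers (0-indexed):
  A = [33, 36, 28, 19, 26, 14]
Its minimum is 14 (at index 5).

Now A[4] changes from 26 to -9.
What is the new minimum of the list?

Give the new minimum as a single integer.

Answer: -9

Derivation:
Old min = 14 (at index 5)
Change: A[4] 26 -> -9
Changed element was NOT the old min.
  New min = min(old_min, new_val) = min(14, -9) = -9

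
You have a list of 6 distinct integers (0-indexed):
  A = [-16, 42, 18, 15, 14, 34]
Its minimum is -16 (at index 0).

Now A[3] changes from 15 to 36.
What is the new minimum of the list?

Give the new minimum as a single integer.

Old min = -16 (at index 0)
Change: A[3] 15 -> 36
Changed element was NOT the old min.
  New min = min(old_min, new_val) = min(-16, 36) = -16

Answer: -16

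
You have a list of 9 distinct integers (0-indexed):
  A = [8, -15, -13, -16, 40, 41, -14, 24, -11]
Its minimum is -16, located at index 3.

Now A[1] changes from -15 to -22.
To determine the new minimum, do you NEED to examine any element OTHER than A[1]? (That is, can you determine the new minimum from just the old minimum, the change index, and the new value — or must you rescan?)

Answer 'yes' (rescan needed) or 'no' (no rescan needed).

Old min = -16 at index 3
Change at index 1: -15 -> -22
Index 1 was NOT the min. New min = min(-16, -22). No rescan of other elements needed.
Needs rescan: no

Answer: no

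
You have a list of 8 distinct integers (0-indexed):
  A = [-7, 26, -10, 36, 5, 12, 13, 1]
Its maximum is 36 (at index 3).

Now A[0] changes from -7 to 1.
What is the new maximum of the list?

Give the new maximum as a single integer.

Old max = 36 (at index 3)
Change: A[0] -7 -> 1
Changed element was NOT the old max.
  New max = max(old_max, new_val) = max(36, 1) = 36

Answer: 36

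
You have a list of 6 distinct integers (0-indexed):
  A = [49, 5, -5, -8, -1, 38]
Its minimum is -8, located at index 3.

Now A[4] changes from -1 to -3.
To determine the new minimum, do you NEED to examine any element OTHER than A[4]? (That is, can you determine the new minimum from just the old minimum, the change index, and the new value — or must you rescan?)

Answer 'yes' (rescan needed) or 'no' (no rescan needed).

Old min = -8 at index 3
Change at index 4: -1 -> -3
Index 4 was NOT the min. New min = min(-8, -3). No rescan of other elements needed.
Needs rescan: no

Answer: no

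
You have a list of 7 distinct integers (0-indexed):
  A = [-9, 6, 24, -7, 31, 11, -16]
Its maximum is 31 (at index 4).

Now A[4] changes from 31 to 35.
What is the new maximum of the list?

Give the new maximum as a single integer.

Old max = 31 (at index 4)
Change: A[4] 31 -> 35
Changed element WAS the max -> may need rescan.
  Max of remaining elements: 24
  New max = max(35, 24) = 35

Answer: 35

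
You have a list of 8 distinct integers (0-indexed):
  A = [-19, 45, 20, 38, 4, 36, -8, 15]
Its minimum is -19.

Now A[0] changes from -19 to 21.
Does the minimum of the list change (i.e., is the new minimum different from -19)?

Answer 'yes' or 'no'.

Answer: yes

Derivation:
Old min = -19
Change: A[0] -19 -> 21
Changed element was the min; new min must be rechecked.
New min = -8; changed? yes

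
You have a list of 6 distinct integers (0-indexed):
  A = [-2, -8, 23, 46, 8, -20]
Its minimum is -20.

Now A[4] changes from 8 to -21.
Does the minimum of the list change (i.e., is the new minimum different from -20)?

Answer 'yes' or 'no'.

Answer: yes

Derivation:
Old min = -20
Change: A[4] 8 -> -21
Changed element was NOT the min; min changes only if -21 < -20.
New min = -21; changed? yes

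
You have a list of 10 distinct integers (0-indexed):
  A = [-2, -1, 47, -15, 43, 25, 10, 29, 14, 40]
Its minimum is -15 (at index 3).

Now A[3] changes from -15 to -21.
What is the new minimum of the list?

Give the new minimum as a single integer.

Old min = -15 (at index 3)
Change: A[3] -15 -> -21
Changed element WAS the min. Need to check: is -21 still <= all others?
  Min of remaining elements: -2
  New min = min(-21, -2) = -21

Answer: -21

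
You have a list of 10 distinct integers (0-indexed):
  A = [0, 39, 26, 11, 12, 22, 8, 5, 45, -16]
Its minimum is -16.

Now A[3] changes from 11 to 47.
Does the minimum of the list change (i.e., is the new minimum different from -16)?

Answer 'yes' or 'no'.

Old min = -16
Change: A[3] 11 -> 47
Changed element was NOT the min; min changes only if 47 < -16.
New min = -16; changed? no

Answer: no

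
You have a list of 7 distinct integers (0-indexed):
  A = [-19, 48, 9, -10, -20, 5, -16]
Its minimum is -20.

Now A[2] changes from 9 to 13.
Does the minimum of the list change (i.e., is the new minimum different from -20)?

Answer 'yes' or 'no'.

Old min = -20
Change: A[2] 9 -> 13
Changed element was NOT the min; min changes only if 13 < -20.
New min = -20; changed? no

Answer: no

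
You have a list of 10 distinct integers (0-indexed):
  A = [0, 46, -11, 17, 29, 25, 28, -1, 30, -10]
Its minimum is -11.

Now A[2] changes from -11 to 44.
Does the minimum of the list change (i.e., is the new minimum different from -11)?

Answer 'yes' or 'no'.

Old min = -11
Change: A[2] -11 -> 44
Changed element was the min; new min must be rechecked.
New min = -10; changed? yes

Answer: yes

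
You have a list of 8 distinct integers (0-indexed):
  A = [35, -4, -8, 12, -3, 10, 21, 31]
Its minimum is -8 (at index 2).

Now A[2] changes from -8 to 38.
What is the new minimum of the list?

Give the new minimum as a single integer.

Answer: -4

Derivation:
Old min = -8 (at index 2)
Change: A[2] -8 -> 38
Changed element WAS the min. Need to check: is 38 still <= all others?
  Min of remaining elements: -4
  New min = min(38, -4) = -4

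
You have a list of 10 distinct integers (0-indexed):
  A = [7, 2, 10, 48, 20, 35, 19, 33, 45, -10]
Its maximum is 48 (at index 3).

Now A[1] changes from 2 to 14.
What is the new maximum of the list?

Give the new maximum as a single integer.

Old max = 48 (at index 3)
Change: A[1] 2 -> 14
Changed element was NOT the old max.
  New max = max(old_max, new_val) = max(48, 14) = 48

Answer: 48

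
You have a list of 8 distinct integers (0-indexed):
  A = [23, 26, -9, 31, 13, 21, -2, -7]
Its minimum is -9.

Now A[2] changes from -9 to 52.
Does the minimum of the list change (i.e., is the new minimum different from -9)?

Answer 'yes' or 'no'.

Old min = -9
Change: A[2] -9 -> 52
Changed element was the min; new min must be rechecked.
New min = -7; changed? yes

Answer: yes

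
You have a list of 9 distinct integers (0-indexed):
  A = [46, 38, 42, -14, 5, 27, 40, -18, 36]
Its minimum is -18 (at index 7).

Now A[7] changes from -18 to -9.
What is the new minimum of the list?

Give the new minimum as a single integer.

Old min = -18 (at index 7)
Change: A[7] -18 -> -9
Changed element WAS the min. Need to check: is -9 still <= all others?
  Min of remaining elements: -14
  New min = min(-9, -14) = -14

Answer: -14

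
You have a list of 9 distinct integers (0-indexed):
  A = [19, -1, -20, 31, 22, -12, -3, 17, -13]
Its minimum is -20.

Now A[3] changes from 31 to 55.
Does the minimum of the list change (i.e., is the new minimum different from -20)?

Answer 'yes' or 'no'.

Old min = -20
Change: A[3] 31 -> 55
Changed element was NOT the min; min changes only if 55 < -20.
New min = -20; changed? no

Answer: no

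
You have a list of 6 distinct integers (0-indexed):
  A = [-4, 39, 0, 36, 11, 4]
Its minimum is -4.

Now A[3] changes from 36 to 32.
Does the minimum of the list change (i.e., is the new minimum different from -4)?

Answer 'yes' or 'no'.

Answer: no

Derivation:
Old min = -4
Change: A[3] 36 -> 32
Changed element was NOT the min; min changes only if 32 < -4.
New min = -4; changed? no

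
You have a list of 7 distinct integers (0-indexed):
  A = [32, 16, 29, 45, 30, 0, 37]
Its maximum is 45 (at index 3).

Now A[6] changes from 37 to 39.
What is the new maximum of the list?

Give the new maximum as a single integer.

Old max = 45 (at index 3)
Change: A[6] 37 -> 39
Changed element was NOT the old max.
  New max = max(old_max, new_val) = max(45, 39) = 45

Answer: 45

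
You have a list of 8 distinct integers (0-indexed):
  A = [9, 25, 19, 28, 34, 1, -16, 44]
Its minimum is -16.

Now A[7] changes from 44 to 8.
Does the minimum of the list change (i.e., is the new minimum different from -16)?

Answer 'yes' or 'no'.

Answer: no

Derivation:
Old min = -16
Change: A[7] 44 -> 8
Changed element was NOT the min; min changes only if 8 < -16.
New min = -16; changed? no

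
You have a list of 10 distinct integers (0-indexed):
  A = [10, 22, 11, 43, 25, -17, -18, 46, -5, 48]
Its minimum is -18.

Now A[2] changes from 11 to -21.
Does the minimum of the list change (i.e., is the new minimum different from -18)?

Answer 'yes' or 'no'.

Old min = -18
Change: A[2] 11 -> -21
Changed element was NOT the min; min changes only if -21 < -18.
New min = -21; changed? yes

Answer: yes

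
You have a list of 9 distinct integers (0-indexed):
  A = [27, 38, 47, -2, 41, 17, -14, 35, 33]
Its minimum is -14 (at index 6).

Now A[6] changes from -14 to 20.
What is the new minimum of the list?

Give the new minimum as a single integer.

Answer: -2

Derivation:
Old min = -14 (at index 6)
Change: A[6] -14 -> 20
Changed element WAS the min. Need to check: is 20 still <= all others?
  Min of remaining elements: -2
  New min = min(20, -2) = -2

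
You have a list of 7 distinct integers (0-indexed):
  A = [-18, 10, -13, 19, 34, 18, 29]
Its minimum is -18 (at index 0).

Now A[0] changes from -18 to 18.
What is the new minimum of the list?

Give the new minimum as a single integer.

Answer: -13

Derivation:
Old min = -18 (at index 0)
Change: A[0] -18 -> 18
Changed element WAS the min. Need to check: is 18 still <= all others?
  Min of remaining elements: -13
  New min = min(18, -13) = -13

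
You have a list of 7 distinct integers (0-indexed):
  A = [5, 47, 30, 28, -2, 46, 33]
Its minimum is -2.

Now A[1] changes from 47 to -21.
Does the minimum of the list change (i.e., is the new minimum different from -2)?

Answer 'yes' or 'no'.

Answer: yes

Derivation:
Old min = -2
Change: A[1] 47 -> -21
Changed element was NOT the min; min changes only if -21 < -2.
New min = -21; changed? yes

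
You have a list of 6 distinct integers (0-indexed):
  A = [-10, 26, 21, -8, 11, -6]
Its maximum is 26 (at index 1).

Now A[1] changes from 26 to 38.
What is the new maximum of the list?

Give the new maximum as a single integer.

Answer: 38

Derivation:
Old max = 26 (at index 1)
Change: A[1] 26 -> 38
Changed element WAS the max -> may need rescan.
  Max of remaining elements: 21
  New max = max(38, 21) = 38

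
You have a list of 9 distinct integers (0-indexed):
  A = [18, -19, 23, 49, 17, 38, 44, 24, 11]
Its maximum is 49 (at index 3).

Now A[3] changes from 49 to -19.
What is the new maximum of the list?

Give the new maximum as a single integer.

Old max = 49 (at index 3)
Change: A[3] 49 -> -19
Changed element WAS the max -> may need rescan.
  Max of remaining elements: 44
  New max = max(-19, 44) = 44

Answer: 44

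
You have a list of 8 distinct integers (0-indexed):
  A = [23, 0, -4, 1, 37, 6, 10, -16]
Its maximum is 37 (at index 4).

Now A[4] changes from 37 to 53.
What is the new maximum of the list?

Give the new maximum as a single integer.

Old max = 37 (at index 4)
Change: A[4] 37 -> 53
Changed element WAS the max -> may need rescan.
  Max of remaining elements: 23
  New max = max(53, 23) = 53

Answer: 53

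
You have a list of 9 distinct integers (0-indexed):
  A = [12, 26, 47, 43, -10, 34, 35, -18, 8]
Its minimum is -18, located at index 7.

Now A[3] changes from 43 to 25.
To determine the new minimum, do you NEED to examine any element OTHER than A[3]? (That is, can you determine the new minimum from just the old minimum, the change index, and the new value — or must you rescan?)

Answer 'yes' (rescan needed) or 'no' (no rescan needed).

Old min = -18 at index 7
Change at index 3: 43 -> 25
Index 3 was NOT the min. New min = min(-18, 25). No rescan of other elements needed.
Needs rescan: no

Answer: no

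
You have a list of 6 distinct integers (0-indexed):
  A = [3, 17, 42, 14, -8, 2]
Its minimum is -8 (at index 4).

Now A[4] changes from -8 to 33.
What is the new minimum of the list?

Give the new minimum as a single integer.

Old min = -8 (at index 4)
Change: A[4] -8 -> 33
Changed element WAS the min. Need to check: is 33 still <= all others?
  Min of remaining elements: 2
  New min = min(33, 2) = 2

Answer: 2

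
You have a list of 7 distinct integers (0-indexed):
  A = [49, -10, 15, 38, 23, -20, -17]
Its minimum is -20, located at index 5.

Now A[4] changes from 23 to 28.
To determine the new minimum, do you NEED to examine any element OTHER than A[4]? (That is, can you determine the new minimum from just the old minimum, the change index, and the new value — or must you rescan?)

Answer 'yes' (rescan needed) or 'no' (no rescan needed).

Old min = -20 at index 5
Change at index 4: 23 -> 28
Index 4 was NOT the min. New min = min(-20, 28). No rescan of other elements needed.
Needs rescan: no

Answer: no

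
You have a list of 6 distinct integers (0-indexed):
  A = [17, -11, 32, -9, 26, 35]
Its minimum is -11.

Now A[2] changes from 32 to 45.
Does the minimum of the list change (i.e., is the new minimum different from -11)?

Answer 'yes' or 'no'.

Old min = -11
Change: A[2] 32 -> 45
Changed element was NOT the min; min changes only if 45 < -11.
New min = -11; changed? no

Answer: no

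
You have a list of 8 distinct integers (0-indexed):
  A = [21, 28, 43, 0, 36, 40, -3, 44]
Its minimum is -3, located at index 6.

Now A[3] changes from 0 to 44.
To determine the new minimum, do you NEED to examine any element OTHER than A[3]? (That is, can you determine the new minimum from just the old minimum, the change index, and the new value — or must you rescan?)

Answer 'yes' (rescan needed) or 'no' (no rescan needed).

Answer: no

Derivation:
Old min = -3 at index 6
Change at index 3: 0 -> 44
Index 3 was NOT the min. New min = min(-3, 44). No rescan of other elements needed.
Needs rescan: no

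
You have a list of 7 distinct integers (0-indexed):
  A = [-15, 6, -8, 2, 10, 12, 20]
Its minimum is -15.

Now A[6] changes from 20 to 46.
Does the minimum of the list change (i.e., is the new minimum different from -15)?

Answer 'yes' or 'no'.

Answer: no

Derivation:
Old min = -15
Change: A[6] 20 -> 46
Changed element was NOT the min; min changes only if 46 < -15.
New min = -15; changed? no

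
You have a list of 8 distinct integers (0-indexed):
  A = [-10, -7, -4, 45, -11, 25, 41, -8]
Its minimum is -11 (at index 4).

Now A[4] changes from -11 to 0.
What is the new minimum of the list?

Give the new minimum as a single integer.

Answer: -10

Derivation:
Old min = -11 (at index 4)
Change: A[4] -11 -> 0
Changed element WAS the min. Need to check: is 0 still <= all others?
  Min of remaining elements: -10
  New min = min(0, -10) = -10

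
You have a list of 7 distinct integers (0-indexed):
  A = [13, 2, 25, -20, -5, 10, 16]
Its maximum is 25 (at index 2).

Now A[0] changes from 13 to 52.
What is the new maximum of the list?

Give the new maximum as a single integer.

Old max = 25 (at index 2)
Change: A[0] 13 -> 52
Changed element was NOT the old max.
  New max = max(old_max, new_val) = max(25, 52) = 52

Answer: 52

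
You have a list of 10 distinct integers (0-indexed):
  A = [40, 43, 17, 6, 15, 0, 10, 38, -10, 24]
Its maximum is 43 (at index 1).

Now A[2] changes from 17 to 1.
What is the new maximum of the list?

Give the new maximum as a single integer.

Old max = 43 (at index 1)
Change: A[2] 17 -> 1
Changed element was NOT the old max.
  New max = max(old_max, new_val) = max(43, 1) = 43

Answer: 43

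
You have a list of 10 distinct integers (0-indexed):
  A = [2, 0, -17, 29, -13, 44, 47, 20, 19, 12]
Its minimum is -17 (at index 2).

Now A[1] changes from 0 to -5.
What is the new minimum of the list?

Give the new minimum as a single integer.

Old min = -17 (at index 2)
Change: A[1] 0 -> -5
Changed element was NOT the old min.
  New min = min(old_min, new_val) = min(-17, -5) = -17

Answer: -17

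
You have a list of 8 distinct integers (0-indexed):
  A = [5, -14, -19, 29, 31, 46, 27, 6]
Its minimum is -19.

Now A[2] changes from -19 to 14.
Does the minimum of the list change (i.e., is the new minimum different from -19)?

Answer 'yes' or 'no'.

Old min = -19
Change: A[2] -19 -> 14
Changed element was the min; new min must be rechecked.
New min = -14; changed? yes

Answer: yes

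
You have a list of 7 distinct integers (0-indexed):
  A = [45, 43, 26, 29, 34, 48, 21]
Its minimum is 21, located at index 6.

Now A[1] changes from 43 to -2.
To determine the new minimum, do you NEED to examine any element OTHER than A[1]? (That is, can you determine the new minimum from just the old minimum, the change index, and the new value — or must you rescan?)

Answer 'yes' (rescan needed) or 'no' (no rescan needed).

Answer: no

Derivation:
Old min = 21 at index 6
Change at index 1: 43 -> -2
Index 1 was NOT the min. New min = min(21, -2). No rescan of other elements needed.
Needs rescan: no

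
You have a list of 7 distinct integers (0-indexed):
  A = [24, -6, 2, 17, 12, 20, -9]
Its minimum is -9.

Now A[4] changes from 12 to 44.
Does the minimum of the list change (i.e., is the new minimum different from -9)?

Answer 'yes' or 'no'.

Old min = -9
Change: A[4] 12 -> 44
Changed element was NOT the min; min changes only if 44 < -9.
New min = -9; changed? no

Answer: no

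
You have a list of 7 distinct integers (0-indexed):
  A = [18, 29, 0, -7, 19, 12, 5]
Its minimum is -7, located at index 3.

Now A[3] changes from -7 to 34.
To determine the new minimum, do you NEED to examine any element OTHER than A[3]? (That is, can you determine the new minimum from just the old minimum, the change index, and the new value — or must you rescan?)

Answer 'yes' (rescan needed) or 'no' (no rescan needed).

Old min = -7 at index 3
Change at index 3: -7 -> 34
Index 3 WAS the min and new value 34 > old min -7. Must rescan other elements to find the new min.
Needs rescan: yes

Answer: yes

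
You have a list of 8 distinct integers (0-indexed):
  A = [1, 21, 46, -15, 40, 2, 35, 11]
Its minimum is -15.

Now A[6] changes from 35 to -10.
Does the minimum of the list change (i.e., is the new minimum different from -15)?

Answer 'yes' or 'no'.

Old min = -15
Change: A[6] 35 -> -10
Changed element was NOT the min; min changes only if -10 < -15.
New min = -15; changed? no

Answer: no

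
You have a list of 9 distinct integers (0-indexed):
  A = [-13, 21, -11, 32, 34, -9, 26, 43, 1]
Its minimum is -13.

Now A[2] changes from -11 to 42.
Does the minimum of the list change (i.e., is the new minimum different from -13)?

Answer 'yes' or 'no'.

Old min = -13
Change: A[2] -11 -> 42
Changed element was NOT the min; min changes only if 42 < -13.
New min = -13; changed? no

Answer: no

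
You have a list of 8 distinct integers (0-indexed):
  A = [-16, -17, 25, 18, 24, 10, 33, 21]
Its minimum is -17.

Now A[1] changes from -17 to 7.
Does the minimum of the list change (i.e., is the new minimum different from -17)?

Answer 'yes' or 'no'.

Old min = -17
Change: A[1] -17 -> 7
Changed element was the min; new min must be rechecked.
New min = -16; changed? yes

Answer: yes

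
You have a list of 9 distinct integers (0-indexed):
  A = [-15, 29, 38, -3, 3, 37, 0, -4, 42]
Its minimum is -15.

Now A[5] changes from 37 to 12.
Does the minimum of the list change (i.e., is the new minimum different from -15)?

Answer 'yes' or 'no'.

Answer: no

Derivation:
Old min = -15
Change: A[5] 37 -> 12
Changed element was NOT the min; min changes only if 12 < -15.
New min = -15; changed? no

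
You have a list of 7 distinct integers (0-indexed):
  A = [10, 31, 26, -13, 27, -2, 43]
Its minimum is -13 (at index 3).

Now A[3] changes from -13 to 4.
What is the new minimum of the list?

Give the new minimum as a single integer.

Old min = -13 (at index 3)
Change: A[3] -13 -> 4
Changed element WAS the min. Need to check: is 4 still <= all others?
  Min of remaining elements: -2
  New min = min(4, -2) = -2

Answer: -2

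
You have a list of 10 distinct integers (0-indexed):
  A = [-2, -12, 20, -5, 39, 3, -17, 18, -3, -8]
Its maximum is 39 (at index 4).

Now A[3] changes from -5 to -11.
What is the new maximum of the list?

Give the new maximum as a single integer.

Answer: 39

Derivation:
Old max = 39 (at index 4)
Change: A[3] -5 -> -11
Changed element was NOT the old max.
  New max = max(old_max, new_val) = max(39, -11) = 39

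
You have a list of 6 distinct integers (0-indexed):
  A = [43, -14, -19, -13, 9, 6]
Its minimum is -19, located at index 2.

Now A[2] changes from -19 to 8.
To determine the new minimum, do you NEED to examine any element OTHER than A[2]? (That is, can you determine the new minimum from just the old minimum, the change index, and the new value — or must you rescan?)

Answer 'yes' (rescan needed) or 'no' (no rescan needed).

Old min = -19 at index 2
Change at index 2: -19 -> 8
Index 2 WAS the min and new value 8 > old min -19. Must rescan other elements to find the new min.
Needs rescan: yes

Answer: yes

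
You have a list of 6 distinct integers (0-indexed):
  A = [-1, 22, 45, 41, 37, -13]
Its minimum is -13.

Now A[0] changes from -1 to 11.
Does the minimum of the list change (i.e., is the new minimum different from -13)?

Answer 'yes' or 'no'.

Answer: no

Derivation:
Old min = -13
Change: A[0] -1 -> 11
Changed element was NOT the min; min changes only if 11 < -13.
New min = -13; changed? no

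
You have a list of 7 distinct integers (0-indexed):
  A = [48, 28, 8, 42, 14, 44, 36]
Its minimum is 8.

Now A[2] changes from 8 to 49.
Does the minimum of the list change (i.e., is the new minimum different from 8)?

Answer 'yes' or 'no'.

Old min = 8
Change: A[2] 8 -> 49
Changed element was the min; new min must be rechecked.
New min = 14; changed? yes

Answer: yes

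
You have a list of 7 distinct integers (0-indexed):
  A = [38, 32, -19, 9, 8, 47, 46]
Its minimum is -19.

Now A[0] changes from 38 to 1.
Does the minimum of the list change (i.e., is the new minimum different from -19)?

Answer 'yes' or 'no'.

Answer: no

Derivation:
Old min = -19
Change: A[0] 38 -> 1
Changed element was NOT the min; min changes only if 1 < -19.
New min = -19; changed? no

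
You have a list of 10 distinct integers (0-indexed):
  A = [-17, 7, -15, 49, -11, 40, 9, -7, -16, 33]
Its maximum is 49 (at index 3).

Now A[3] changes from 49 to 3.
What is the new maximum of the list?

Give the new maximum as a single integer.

Answer: 40

Derivation:
Old max = 49 (at index 3)
Change: A[3] 49 -> 3
Changed element WAS the max -> may need rescan.
  Max of remaining elements: 40
  New max = max(3, 40) = 40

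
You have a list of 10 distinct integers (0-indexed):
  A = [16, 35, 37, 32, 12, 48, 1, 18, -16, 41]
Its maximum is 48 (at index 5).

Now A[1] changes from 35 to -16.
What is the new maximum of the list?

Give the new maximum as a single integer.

Answer: 48

Derivation:
Old max = 48 (at index 5)
Change: A[1] 35 -> -16
Changed element was NOT the old max.
  New max = max(old_max, new_val) = max(48, -16) = 48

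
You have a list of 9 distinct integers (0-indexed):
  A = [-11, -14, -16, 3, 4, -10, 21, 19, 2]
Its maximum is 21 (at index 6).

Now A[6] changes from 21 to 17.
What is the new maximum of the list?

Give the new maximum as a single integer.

Answer: 19

Derivation:
Old max = 21 (at index 6)
Change: A[6] 21 -> 17
Changed element WAS the max -> may need rescan.
  Max of remaining elements: 19
  New max = max(17, 19) = 19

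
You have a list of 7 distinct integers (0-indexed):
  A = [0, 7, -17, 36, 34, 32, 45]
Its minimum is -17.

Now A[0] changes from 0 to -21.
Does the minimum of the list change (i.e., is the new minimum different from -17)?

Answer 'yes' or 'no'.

Answer: yes

Derivation:
Old min = -17
Change: A[0] 0 -> -21
Changed element was NOT the min; min changes only if -21 < -17.
New min = -21; changed? yes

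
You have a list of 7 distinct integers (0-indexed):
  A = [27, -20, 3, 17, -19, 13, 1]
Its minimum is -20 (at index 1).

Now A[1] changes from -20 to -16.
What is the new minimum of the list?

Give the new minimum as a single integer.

Answer: -19

Derivation:
Old min = -20 (at index 1)
Change: A[1] -20 -> -16
Changed element WAS the min. Need to check: is -16 still <= all others?
  Min of remaining elements: -19
  New min = min(-16, -19) = -19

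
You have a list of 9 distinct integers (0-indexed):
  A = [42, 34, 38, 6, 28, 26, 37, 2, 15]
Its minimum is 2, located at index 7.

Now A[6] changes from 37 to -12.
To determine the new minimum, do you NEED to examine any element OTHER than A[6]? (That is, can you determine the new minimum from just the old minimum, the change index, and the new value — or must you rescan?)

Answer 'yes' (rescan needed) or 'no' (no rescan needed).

Answer: no

Derivation:
Old min = 2 at index 7
Change at index 6: 37 -> -12
Index 6 was NOT the min. New min = min(2, -12). No rescan of other elements needed.
Needs rescan: no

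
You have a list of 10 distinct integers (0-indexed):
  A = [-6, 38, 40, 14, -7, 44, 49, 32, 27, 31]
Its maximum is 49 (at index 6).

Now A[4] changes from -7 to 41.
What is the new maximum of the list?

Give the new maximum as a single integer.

Old max = 49 (at index 6)
Change: A[4] -7 -> 41
Changed element was NOT the old max.
  New max = max(old_max, new_val) = max(49, 41) = 49

Answer: 49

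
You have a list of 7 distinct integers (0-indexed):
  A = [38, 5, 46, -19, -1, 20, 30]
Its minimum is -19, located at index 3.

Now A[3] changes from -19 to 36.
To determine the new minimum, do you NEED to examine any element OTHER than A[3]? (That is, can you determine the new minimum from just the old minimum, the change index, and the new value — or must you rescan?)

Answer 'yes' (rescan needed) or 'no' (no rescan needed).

Old min = -19 at index 3
Change at index 3: -19 -> 36
Index 3 WAS the min and new value 36 > old min -19. Must rescan other elements to find the new min.
Needs rescan: yes

Answer: yes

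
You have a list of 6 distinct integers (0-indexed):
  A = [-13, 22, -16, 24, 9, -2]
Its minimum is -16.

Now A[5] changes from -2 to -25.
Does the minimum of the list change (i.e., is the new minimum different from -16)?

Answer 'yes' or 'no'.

Answer: yes

Derivation:
Old min = -16
Change: A[5] -2 -> -25
Changed element was NOT the min; min changes only if -25 < -16.
New min = -25; changed? yes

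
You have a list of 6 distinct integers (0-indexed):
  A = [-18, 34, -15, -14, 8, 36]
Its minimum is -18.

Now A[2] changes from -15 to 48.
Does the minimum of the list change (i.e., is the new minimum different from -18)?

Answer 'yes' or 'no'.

Answer: no

Derivation:
Old min = -18
Change: A[2] -15 -> 48
Changed element was NOT the min; min changes only if 48 < -18.
New min = -18; changed? no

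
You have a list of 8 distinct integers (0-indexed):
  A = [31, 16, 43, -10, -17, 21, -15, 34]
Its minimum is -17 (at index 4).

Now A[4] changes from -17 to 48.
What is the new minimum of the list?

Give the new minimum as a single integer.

Old min = -17 (at index 4)
Change: A[4] -17 -> 48
Changed element WAS the min. Need to check: is 48 still <= all others?
  Min of remaining elements: -15
  New min = min(48, -15) = -15

Answer: -15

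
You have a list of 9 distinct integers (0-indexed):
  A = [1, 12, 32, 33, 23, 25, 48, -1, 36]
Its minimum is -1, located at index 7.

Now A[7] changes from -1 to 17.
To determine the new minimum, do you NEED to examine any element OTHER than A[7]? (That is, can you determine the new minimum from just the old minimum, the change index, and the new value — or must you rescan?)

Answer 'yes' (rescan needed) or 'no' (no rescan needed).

Answer: yes

Derivation:
Old min = -1 at index 7
Change at index 7: -1 -> 17
Index 7 WAS the min and new value 17 > old min -1. Must rescan other elements to find the new min.
Needs rescan: yes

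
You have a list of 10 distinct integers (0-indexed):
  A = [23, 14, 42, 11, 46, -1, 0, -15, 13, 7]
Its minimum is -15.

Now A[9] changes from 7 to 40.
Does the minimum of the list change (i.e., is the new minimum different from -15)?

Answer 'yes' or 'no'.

Old min = -15
Change: A[9] 7 -> 40
Changed element was NOT the min; min changes only if 40 < -15.
New min = -15; changed? no

Answer: no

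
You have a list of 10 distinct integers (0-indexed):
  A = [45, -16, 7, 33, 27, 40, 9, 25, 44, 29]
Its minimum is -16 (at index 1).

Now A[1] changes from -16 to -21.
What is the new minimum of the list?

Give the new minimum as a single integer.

Old min = -16 (at index 1)
Change: A[1] -16 -> -21
Changed element WAS the min. Need to check: is -21 still <= all others?
  Min of remaining elements: 7
  New min = min(-21, 7) = -21

Answer: -21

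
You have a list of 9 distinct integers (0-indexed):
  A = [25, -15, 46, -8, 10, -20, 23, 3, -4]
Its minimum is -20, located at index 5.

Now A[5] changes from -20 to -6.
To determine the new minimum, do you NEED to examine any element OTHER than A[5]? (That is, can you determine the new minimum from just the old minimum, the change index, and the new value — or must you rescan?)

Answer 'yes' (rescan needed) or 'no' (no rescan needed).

Answer: yes

Derivation:
Old min = -20 at index 5
Change at index 5: -20 -> -6
Index 5 WAS the min and new value -6 > old min -20. Must rescan other elements to find the new min.
Needs rescan: yes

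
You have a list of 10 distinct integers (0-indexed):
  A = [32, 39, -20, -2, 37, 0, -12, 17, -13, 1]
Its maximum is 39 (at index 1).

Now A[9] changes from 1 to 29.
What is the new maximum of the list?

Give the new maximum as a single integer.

Answer: 39

Derivation:
Old max = 39 (at index 1)
Change: A[9] 1 -> 29
Changed element was NOT the old max.
  New max = max(old_max, new_val) = max(39, 29) = 39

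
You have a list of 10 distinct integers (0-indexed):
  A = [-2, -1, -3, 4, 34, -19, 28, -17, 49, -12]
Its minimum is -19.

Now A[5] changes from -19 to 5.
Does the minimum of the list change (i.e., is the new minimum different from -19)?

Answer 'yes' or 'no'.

Old min = -19
Change: A[5] -19 -> 5
Changed element was the min; new min must be rechecked.
New min = -17; changed? yes

Answer: yes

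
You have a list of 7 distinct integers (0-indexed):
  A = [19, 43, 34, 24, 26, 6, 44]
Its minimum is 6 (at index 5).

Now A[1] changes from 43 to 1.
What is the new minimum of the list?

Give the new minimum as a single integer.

Old min = 6 (at index 5)
Change: A[1] 43 -> 1
Changed element was NOT the old min.
  New min = min(old_min, new_val) = min(6, 1) = 1

Answer: 1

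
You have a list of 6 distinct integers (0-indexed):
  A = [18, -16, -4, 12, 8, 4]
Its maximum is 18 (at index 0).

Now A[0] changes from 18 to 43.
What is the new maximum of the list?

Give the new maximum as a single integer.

Answer: 43

Derivation:
Old max = 18 (at index 0)
Change: A[0] 18 -> 43
Changed element WAS the max -> may need rescan.
  Max of remaining elements: 12
  New max = max(43, 12) = 43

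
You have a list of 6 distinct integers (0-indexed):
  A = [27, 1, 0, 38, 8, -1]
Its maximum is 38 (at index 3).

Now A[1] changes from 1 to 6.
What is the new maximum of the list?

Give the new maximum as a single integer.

Answer: 38

Derivation:
Old max = 38 (at index 3)
Change: A[1] 1 -> 6
Changed element was NOT the old max.
  New max = max(old_max, new_val) = max(38, 6) = 38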